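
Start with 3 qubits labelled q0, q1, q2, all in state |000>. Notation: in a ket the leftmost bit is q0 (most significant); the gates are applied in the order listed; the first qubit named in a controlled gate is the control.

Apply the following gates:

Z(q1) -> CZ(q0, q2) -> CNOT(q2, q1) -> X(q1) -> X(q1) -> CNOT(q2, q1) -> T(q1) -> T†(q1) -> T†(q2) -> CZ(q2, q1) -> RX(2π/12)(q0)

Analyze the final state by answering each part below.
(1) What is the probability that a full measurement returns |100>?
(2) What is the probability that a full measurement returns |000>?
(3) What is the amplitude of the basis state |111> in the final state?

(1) The probability of measuring |100> is 1/2 - sqrt(3)/4. Key observation: steps 3-6 multiply out to the identity, so the circuit reduces to the remaining gates.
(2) A full measurement returns |000> with probability sqrt(3)/4 + 1/2.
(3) The final state's coefficient on |111> equals 0.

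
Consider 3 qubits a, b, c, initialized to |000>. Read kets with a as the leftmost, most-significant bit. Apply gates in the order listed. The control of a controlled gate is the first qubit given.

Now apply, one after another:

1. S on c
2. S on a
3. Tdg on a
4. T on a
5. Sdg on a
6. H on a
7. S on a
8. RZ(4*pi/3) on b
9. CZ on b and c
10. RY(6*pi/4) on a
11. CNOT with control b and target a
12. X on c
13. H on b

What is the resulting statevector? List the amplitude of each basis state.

After the circuit, the state carries amplitude 0 on |000>, sqrt(2)*(1 + I)*exp(I*pi/3)/4 on |001>, 0 on |010>, sqrt(2)*(1 + I)*exp(I*pi/3)/4 on |011>, 0 on |100>, sqrt(2)*(-1 + I)*exp(I*pi/3)/4 on |101>, 0 on |110>, sqrt(2)*(-1 + I)*exp(I*pi/3)/4 on |111>.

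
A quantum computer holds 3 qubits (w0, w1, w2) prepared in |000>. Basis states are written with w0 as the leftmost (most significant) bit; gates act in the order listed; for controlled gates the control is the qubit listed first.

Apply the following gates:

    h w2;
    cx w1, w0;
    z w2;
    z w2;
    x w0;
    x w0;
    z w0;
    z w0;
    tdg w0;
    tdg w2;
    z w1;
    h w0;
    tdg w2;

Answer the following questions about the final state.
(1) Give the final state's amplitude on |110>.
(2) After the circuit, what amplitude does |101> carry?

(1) The amplitude on |110> is 0.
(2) The amplitude on |101> is -I/2.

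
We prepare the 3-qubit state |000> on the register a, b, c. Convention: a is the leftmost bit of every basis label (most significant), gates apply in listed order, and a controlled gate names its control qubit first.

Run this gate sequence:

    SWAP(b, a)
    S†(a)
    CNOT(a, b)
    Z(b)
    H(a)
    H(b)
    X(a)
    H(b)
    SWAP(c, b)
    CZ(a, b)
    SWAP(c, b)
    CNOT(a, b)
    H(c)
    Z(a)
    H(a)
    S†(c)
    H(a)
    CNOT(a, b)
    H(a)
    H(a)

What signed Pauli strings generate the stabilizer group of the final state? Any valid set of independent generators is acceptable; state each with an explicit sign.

The stabilizer group can be generated by -XII, -IIY, +IZI, among other valid generating sets.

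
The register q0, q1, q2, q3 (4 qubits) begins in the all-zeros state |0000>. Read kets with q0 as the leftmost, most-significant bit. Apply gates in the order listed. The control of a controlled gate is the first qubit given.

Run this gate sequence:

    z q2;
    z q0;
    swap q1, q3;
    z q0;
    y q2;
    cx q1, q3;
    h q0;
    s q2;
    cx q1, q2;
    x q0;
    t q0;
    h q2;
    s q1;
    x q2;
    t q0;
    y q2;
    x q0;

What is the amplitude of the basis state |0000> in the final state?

|0000> carries amplitude -1/2 in the final state.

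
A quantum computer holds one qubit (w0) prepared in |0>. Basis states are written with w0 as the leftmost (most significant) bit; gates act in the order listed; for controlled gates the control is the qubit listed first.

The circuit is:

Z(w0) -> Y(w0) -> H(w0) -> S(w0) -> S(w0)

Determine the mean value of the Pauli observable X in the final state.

The observable X averages to 1.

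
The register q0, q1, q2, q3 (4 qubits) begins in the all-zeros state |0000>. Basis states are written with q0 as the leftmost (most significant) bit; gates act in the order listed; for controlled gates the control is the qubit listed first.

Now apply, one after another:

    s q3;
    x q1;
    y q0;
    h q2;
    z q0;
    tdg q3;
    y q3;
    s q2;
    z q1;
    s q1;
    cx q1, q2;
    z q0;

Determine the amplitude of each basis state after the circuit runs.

The final amplitudes are -sqrt(2)/2 on |1101>, sqrt(2)*I/2 on |1111>, and 0 on every other basis state.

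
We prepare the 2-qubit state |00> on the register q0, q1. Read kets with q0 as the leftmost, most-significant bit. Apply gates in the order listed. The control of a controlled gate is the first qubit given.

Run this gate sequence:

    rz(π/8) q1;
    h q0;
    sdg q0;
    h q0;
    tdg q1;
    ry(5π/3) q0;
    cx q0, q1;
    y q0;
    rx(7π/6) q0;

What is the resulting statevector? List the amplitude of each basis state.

After the circuit, the state carries amplitude (sqrt(6) + 2*sqrt(2) - sqrt(2)*I)*exp(15*I*pi/16)/8 on |00>, (-2*sqrt(2) + sqrt(6) - sqrt(2)*I)*exp(7*I*pi/16)/8 on |01>, (-2*sqrt(2) + sqrt(6) - sqrt(2)*I)*exp(15*I*pi/16)/8 on |10>, (sqrt(6) + 2*sqrt(2) - sqrt(2)*I)*exp(7*I*pi/16)/8 on |11>.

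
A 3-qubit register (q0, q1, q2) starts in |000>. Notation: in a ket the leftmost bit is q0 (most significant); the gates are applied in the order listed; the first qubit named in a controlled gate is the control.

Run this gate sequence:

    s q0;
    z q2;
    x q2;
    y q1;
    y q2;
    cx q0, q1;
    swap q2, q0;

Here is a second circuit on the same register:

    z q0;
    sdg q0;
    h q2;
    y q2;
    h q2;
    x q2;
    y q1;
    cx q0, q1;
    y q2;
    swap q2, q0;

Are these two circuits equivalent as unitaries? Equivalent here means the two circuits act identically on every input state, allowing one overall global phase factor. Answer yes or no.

No — the two circuits implement different unitaries, even allowing a global phase.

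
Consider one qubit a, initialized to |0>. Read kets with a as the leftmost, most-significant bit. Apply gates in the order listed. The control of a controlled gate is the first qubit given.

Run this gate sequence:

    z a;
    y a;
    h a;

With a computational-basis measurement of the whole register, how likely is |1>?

A full measurement returns |1> with probability 1/2.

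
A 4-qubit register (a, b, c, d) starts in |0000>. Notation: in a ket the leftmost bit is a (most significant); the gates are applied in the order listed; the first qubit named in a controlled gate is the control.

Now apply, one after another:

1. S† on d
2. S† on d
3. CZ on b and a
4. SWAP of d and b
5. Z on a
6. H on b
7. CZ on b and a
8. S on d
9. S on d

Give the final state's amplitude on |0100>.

The amplitude on |0100> is sqrt(2)/2.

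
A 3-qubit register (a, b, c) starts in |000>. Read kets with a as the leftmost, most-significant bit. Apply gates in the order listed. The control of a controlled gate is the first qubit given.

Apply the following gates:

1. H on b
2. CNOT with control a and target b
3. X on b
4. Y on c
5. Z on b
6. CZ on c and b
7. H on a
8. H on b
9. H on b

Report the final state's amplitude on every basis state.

The resulting statevector has amplitude 0 on |000>, I/2 on |001>, 0 on |010>, I/2 on |011>, 0 on |100>, I/2 on |101>, 0 on |110>, I/2 on |111>. Key observation: gates 8-9 undo each other exactly, leaving only the rest of the circuit to track.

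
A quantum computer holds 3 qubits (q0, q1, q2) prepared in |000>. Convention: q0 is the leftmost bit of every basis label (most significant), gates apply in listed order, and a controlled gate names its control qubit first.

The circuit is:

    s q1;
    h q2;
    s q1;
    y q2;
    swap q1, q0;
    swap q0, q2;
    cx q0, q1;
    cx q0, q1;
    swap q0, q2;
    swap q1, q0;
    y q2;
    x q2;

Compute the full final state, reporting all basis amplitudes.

The resulting statevector has amplitude sqrt(2)/2 on |000>, sqrt(2)/2 on |001>, and 0 on every other basis state. Key observation: gates 4-11 undo each other exactly, leaving only the rest of the circuit to track.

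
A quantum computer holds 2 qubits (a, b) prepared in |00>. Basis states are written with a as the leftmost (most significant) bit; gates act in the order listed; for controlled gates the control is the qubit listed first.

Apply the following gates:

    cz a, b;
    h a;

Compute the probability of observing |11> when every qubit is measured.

Outcome |11> occurs with probability 0.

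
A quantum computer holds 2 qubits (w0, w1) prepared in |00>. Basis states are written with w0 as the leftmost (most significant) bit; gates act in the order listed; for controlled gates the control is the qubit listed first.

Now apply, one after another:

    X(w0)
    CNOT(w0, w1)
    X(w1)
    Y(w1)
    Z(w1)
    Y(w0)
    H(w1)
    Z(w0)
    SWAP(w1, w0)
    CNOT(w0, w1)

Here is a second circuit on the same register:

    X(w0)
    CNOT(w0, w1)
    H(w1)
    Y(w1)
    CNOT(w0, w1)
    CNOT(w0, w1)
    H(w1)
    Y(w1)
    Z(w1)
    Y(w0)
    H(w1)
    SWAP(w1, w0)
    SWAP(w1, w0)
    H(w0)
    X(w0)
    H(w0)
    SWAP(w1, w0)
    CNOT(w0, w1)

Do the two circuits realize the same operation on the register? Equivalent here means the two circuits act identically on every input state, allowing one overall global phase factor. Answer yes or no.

No — the two circuits implement different unitaries, even allowing a global phase.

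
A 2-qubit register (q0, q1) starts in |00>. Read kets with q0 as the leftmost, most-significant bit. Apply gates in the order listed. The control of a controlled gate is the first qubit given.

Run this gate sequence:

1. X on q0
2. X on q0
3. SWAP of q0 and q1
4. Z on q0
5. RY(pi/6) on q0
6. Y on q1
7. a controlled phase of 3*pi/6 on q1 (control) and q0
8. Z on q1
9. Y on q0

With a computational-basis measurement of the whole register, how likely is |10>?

A full measurement returns |10> with probability 0.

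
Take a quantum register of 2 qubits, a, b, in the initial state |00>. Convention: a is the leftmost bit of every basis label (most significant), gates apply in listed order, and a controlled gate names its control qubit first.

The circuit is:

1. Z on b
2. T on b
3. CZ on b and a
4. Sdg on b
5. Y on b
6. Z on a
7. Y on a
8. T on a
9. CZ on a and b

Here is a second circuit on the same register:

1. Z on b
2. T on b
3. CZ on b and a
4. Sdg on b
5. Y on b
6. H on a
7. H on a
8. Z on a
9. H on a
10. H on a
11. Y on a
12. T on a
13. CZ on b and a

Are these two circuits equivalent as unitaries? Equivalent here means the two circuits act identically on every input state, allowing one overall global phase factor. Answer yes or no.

Yes, they are equivalent — the unitaries differ by at most a global phase.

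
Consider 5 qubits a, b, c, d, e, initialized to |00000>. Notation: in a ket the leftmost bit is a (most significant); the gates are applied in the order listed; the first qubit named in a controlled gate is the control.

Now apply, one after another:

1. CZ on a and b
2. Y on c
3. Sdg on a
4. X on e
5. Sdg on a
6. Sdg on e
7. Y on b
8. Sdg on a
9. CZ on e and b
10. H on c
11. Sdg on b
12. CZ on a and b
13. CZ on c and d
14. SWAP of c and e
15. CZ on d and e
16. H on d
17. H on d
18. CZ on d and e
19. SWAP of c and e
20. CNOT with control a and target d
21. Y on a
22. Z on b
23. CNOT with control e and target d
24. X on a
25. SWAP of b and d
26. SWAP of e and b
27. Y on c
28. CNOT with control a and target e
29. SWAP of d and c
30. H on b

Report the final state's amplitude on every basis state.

After the circuit, the state carries amplitude -1/2 on |00101>, -1/2 on |00111>, 1/2 on |01101>, 1/2 on |01111>, and 0 on every other basis state. Key observation: the block from step 14 through step 19 cancels to the identity and can be dropped.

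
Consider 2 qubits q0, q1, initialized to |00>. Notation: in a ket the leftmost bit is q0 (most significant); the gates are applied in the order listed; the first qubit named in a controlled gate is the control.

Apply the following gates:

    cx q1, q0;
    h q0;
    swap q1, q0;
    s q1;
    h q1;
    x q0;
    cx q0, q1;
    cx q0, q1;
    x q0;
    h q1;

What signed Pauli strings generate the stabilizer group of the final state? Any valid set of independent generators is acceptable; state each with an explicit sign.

The stabilizer group can be generated by +IY, +ZI, among other valid generating sets. Key observation: steps 5-10 multiply out to the identity, so the circuit reduces to the remaining gates.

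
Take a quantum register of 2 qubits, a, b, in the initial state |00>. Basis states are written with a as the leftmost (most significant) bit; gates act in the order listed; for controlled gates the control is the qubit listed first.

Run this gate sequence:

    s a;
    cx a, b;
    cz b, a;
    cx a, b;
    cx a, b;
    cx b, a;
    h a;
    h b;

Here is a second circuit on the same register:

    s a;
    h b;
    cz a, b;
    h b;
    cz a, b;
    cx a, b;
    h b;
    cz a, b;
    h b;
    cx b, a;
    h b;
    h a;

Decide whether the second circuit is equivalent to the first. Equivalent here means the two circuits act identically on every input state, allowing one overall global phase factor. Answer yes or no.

Yes — the two circuits implement the same unitary up to a global phase.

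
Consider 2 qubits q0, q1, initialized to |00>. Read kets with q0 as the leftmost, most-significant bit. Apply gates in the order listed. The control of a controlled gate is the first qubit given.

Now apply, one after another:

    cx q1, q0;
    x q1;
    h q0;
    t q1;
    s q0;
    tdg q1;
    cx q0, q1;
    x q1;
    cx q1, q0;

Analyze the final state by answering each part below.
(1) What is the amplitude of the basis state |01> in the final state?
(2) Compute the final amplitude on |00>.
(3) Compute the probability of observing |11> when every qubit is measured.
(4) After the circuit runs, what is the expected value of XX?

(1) The final state's coefficient on |01> equals sqrt(2)*I/2.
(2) The amplitude on |00> is sqrt(2)/2.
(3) Outcome |11> occurs with probability 0.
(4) The expectation value of XX is 0.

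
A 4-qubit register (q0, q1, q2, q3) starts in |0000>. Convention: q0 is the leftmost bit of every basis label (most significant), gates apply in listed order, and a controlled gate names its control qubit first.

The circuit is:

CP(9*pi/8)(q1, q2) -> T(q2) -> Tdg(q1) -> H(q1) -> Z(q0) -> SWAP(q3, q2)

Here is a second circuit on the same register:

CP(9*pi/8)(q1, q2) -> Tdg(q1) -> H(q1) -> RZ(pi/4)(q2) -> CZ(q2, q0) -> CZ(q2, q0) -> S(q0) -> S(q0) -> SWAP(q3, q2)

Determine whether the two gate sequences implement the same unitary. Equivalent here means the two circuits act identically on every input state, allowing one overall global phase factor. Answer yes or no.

Yes — the two circuits implement the same unitary up to a global phase.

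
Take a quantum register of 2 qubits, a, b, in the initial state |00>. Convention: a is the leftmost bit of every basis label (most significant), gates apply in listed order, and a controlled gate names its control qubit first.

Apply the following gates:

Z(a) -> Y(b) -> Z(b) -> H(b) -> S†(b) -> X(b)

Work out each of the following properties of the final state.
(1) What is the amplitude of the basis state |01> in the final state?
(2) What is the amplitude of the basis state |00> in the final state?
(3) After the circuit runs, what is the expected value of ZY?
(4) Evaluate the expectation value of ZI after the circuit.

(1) The amplitude on |01> is -sqrt(2)*I/2.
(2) |00> carries amplitude sqrt(2)/2 in the final state.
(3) In the final state, ZY has expectation -1.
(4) The observable ZI averages to 1.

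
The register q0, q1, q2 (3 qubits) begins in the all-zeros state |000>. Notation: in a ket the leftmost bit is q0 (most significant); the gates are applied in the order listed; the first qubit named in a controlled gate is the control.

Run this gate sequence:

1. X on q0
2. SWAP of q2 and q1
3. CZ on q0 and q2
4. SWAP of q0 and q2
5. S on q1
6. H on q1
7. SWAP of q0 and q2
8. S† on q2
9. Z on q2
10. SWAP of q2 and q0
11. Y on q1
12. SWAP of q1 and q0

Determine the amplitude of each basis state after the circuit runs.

The resulting statevector has amplitude -sqrt(2)*I/2 on |001>, sqrt(2)*I/2 on |101>, and 0 on every other basis state.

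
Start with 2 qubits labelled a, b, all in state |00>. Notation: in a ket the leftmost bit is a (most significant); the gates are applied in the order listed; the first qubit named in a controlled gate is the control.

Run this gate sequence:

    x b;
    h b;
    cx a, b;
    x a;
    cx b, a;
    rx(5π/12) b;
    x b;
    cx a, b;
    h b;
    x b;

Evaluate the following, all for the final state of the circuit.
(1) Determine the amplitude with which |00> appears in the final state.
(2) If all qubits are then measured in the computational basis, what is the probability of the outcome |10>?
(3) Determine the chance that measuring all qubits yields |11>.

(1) |00> carries amplitude -sqrt(sqrt(2) + 2)/8 - sqrt(6 - 3*sqrt(2))/8 - I*sqrt(3*sqrt(2) + 6)/8 + I*sqrt(2 - sqrt(2))/8 in the final state.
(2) A full measurement returns |10> with probability 1/4.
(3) The probability of measuring |11> is 1/4.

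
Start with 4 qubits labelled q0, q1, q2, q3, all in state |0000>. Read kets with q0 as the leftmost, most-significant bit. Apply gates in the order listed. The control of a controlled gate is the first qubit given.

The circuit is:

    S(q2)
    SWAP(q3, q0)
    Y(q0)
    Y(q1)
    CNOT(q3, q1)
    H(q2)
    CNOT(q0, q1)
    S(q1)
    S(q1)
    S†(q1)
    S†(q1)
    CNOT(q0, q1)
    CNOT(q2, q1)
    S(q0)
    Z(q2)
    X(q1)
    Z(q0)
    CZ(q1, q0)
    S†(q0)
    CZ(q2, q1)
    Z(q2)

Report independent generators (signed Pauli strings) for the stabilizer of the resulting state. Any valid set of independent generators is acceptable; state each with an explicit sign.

One valid set of independent stabilizer generators is +IXXI, -ZIII, +IZZI, +IIIZ (any independent generating set of the same group is equally correct). Key observation: steps 7-12 multiply out to the identity, so the circuit reduces to the remaining gates.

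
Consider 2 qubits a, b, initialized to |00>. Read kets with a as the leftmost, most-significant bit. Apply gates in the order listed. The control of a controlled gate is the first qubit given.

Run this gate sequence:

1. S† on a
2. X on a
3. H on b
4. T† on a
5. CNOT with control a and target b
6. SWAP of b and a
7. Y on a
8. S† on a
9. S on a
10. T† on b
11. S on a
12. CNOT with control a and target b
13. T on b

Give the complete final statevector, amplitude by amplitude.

The resulting statevector has amplitude 0 on |00>, -sqrt(2)*exp(I*pi/4)/2 on |01>, sqrt(2)*I/2 on |10>, 0 on |11>.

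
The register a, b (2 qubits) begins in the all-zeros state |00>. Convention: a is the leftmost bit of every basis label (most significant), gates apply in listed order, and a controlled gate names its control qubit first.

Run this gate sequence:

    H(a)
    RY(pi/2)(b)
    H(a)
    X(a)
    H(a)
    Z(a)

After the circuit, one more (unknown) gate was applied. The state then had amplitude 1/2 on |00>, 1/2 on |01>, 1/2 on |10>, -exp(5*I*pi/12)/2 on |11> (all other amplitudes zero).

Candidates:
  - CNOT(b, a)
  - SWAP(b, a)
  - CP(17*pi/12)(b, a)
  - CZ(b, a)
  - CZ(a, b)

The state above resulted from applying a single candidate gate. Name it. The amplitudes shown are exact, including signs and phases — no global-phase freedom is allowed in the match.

The unique candidate consistent with the amplitudes is CP(17*pi/12)(b, a). Key observation: the block from step 3 through step 6 cancels to the identity and can be dropped.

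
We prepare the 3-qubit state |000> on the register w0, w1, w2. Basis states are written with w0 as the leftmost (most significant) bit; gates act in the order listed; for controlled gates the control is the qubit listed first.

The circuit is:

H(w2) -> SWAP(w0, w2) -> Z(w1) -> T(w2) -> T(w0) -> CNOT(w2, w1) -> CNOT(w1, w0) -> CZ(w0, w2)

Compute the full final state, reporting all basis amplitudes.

The final amplitudes are sqrt(2)/2 on |000>, sqrt(2)*exp(I*pi/4)/2 on |100>, and 0 on every other basis state.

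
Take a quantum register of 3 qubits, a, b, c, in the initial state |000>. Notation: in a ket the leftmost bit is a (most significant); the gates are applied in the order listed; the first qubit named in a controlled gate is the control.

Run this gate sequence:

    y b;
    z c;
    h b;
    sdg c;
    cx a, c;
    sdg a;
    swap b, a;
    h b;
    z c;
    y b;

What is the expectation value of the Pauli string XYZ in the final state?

In the final state, XYZ has expectation 0.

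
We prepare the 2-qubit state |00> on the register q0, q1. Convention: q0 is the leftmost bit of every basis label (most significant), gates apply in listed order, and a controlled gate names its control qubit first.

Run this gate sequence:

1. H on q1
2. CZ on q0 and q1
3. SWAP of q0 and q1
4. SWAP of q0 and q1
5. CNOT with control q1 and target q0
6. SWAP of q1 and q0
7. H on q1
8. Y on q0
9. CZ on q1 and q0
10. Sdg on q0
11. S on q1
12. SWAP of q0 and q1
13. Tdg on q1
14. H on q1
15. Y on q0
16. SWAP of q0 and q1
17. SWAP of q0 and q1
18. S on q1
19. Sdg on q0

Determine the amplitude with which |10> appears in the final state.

The amplitude on |10> is sqrt(2)*(-I - exp(3*I*pi/4))/4.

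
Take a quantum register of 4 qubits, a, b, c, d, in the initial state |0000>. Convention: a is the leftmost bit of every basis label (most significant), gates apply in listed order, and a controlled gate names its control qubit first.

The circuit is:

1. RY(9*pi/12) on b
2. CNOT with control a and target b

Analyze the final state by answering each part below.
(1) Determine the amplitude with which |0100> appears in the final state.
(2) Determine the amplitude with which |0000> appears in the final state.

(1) The final state's coefficient on |0100> equals sqrt(sqrt(2) + 2)/2.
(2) The amplitude on |0000> is sqrt(2 - sqrt(2))/2.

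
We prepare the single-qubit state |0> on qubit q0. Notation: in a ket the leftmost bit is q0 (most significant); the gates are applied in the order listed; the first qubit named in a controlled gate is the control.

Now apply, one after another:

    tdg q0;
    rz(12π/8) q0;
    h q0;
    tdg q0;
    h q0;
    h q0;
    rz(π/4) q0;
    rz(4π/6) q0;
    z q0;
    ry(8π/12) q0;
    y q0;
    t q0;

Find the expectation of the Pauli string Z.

The expectation value of Z is sqrt(3)/4.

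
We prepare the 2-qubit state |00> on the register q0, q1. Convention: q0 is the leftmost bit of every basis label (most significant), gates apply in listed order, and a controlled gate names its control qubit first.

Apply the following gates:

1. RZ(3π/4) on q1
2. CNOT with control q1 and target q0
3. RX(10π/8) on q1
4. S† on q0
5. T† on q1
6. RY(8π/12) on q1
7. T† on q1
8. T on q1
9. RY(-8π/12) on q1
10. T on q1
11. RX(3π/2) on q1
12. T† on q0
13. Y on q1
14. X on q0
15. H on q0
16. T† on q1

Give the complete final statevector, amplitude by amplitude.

After the circuit, the state carries amplitude (-sqrt(sqrt(2) + 2) - sqrt(2 - sqrt(2)))*exp(5*I*pi/8)/4 on |00>, (-sqrt(2 - sqrt(2)) + sqrt(sqrt(2) + 2))*exp(7*I*pi/8)/4 on |01>, (sqrt(2 - sqrt(2)) + sqrt(sqrt(2) + 2))*exp(5*I*pi/8)/4 on |10>, (-sqrt(sqrt(2) + 2) + sqrt(2 - sqrt(2)))*exp(7*I*pi/8)/4 on |11>. Key observation: the block from step 5 through step 10 cancels to the identity and can be dropped.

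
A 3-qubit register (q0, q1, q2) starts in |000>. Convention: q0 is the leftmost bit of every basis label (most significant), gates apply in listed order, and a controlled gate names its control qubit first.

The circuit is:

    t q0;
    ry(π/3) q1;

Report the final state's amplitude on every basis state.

After the circuit, the state carries amplitude sqrt(3)/2 on |000>, 1/2 on |010>, and 0 on every other basis state.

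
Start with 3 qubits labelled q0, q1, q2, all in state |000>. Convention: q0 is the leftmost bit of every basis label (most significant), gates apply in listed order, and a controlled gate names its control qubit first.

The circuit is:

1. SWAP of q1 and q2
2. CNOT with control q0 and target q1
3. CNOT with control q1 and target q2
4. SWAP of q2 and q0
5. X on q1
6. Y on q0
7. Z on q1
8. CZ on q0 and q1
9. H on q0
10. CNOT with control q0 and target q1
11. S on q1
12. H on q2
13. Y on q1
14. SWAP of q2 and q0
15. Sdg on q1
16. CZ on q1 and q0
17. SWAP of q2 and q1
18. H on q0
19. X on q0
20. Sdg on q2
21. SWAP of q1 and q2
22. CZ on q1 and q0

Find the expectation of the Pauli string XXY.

The observable XXY averages to 1.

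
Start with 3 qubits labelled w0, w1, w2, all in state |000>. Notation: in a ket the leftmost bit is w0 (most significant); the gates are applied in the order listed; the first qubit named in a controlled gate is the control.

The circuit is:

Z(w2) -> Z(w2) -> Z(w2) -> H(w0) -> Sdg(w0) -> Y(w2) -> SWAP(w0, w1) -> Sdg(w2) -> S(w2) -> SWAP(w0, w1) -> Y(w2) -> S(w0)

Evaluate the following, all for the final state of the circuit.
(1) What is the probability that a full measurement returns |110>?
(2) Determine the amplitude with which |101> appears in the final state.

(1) A full measurement returns |110> with probability 0. Key observation: gates 5-12 undo each other exactly, leaving only the rest of the circuit to track.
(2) |101> carries amplitude 0 in the final state.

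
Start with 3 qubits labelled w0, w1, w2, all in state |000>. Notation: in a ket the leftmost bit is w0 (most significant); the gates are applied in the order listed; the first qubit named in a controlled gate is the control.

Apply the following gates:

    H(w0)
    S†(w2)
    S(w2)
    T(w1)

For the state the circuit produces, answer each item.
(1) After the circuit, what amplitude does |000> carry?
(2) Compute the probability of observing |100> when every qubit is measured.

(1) |000> carries amplitude sqrt(2)/2 in the final state.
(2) Outcome |100> occurs with probability 1/2.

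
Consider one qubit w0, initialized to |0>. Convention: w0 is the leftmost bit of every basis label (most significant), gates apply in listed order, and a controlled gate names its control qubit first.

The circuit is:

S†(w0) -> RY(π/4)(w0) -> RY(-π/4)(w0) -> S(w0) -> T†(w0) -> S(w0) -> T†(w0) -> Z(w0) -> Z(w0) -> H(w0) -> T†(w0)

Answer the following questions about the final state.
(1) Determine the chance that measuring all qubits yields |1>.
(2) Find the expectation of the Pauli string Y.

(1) Outcome |1> occurs with probability 1/2. Key observation: steps 1-4 multiply out to the identity, so the circuit reduces to the remaining gates.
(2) In the final state, Y has expectation -sqrt(2)/2.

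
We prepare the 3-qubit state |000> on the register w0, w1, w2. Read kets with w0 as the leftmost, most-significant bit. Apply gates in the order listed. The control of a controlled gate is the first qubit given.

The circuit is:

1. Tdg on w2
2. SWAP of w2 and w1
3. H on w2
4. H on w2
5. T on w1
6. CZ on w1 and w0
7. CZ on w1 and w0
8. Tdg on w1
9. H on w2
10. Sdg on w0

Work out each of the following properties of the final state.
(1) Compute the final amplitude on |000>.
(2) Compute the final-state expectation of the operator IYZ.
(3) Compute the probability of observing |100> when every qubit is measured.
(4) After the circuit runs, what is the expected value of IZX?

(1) The amplitude on |000> is sqrt(2)/2. Key observation: steps 4-9 multiply out to the identity, so the circuit reduces to the remaining gates.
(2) In the final state, IYZ has expectation 0.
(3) A full measurement returns |100> with probability 0.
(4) The expectation value of IZX is 1.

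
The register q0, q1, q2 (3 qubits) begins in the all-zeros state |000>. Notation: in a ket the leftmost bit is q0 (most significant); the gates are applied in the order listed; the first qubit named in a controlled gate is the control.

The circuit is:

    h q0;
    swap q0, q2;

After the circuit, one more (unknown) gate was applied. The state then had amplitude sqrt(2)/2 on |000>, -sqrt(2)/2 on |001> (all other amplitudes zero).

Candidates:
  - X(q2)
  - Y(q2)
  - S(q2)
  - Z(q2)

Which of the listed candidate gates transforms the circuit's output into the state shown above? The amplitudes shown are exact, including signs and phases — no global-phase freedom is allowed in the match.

It was Z(q2) that produced the state shown.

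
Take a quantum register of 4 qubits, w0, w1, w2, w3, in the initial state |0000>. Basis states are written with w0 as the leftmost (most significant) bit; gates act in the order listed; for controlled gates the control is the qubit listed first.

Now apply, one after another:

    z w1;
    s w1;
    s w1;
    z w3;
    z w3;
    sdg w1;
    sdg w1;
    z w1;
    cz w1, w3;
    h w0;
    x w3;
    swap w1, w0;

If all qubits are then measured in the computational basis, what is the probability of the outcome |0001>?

A full measurement returns |0001> with probability 1/2. Key observation: gates 1-8 undo each other exactly, leaving only the rest of the circuit to track.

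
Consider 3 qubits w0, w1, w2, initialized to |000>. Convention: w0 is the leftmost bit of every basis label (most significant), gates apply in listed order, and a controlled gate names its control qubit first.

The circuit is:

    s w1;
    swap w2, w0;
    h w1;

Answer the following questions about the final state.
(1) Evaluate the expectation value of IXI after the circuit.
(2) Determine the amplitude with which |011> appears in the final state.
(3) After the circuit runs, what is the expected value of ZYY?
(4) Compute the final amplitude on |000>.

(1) The observable IXI averages to 1.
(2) The final state's coefficient on |011> equals 0.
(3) In the final state, ZYY has expectation 0.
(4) |000> carries amplitude sqrt(2)/2 in the final state.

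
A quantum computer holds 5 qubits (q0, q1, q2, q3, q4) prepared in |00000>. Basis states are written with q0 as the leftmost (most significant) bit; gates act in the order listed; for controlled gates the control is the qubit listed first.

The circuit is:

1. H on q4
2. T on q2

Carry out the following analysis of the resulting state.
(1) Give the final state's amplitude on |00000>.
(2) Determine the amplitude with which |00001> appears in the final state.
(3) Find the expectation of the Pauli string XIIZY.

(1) The amplitude on |00000> is sqrt(2)/2.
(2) |00001> carries amplitude sqrt(2)/2 in the final state.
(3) In the final state, XIIZY has expectation 0.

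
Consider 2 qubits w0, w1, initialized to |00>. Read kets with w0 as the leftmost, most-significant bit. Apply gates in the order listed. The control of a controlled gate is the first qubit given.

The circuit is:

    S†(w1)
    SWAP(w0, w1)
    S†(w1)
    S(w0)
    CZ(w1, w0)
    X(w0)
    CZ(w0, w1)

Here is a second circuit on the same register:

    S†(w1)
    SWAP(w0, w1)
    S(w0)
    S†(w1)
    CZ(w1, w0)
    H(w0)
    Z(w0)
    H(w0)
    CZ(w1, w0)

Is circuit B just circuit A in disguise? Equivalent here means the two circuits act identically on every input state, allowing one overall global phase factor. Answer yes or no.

Yes: on every input state the two circuits agree up to one overall phase factor.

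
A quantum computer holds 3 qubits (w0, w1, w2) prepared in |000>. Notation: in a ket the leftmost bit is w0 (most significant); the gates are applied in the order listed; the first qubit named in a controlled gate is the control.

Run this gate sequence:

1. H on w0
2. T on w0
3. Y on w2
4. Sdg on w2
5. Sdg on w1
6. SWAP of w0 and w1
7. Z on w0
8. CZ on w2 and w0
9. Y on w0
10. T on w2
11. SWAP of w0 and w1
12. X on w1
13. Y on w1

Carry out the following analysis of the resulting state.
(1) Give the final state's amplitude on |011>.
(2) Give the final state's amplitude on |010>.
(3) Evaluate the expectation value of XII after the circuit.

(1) The amplitude on |011> is -sqrt(2)*exp(I*pi/4)/2.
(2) |010> carries amplitude 0 in the final state.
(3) The observable XII averages to sqrt(2)/2.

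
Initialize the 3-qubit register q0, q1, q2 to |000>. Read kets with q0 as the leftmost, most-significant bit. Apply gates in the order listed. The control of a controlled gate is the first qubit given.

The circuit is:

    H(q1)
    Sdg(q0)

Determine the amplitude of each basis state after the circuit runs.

After the circuit, the state carries amplitude sqrt(2)/2 on |000>, sqrt(2)/2 on |010>, and 0 on every other basis state.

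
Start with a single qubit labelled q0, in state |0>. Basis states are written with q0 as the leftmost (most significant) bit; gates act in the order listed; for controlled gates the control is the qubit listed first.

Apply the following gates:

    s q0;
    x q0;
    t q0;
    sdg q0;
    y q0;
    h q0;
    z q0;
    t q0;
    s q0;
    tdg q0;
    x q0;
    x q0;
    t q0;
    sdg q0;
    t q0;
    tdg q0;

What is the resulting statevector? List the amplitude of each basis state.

After the circuit, the state carries amplitude -sqrt(2)*exp(I*pi/4)/2 on |0>, sqrt(2)*I/2 on |1>. Key observation: steps 9-14 multiply out to the identity, so the circuit reduces to the remaining gates.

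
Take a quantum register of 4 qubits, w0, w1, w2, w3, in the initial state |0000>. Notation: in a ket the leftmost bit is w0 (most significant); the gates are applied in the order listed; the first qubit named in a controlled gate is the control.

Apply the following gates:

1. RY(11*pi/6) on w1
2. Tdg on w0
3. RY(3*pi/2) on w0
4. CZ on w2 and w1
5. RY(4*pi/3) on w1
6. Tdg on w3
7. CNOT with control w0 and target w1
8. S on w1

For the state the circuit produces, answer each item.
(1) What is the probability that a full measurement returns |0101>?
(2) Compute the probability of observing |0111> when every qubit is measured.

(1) The probability of measuring |0101> is 0.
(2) The probability of measuring |0111> is 0.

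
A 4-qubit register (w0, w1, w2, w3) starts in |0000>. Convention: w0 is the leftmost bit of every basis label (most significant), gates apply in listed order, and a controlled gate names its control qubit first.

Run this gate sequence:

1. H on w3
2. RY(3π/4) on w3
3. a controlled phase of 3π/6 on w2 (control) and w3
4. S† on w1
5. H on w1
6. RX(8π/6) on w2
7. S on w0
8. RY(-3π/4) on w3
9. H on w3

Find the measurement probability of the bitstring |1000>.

A full measurement returns |1000> with probability 0.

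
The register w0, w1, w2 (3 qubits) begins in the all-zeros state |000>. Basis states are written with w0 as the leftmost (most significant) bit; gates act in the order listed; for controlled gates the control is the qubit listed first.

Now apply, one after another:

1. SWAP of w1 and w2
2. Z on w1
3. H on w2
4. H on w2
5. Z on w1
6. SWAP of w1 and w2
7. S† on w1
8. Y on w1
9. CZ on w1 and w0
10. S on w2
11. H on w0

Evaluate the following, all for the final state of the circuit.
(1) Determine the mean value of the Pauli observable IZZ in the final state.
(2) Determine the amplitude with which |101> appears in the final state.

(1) In the final state, IZZ has expectation -1.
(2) The amplitude on |101> is 0.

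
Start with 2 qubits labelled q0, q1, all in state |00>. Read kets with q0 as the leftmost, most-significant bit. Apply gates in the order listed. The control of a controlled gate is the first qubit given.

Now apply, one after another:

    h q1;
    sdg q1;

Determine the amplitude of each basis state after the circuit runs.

The final amplitudes are sqrt(2)/2 on |00>, -sqrt(2)*I/2 on |01>, 0 on |10>, 0 on |11>.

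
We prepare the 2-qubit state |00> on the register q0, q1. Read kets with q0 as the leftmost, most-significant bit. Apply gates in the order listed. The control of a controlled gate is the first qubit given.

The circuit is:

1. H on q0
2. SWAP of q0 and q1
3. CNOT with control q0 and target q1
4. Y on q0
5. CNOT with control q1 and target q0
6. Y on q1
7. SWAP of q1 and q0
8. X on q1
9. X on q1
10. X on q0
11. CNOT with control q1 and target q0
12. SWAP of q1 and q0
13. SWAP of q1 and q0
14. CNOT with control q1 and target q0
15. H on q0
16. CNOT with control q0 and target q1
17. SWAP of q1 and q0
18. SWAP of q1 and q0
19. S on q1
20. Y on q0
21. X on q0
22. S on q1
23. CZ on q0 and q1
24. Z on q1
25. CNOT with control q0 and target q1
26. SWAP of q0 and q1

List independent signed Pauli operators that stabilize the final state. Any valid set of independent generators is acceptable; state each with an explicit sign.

The stabilizer group can be generated by -XI, -IX, among other valid generating sets. Key observation: the block from step 8 through step 9 cancels to the identity and can be dropped.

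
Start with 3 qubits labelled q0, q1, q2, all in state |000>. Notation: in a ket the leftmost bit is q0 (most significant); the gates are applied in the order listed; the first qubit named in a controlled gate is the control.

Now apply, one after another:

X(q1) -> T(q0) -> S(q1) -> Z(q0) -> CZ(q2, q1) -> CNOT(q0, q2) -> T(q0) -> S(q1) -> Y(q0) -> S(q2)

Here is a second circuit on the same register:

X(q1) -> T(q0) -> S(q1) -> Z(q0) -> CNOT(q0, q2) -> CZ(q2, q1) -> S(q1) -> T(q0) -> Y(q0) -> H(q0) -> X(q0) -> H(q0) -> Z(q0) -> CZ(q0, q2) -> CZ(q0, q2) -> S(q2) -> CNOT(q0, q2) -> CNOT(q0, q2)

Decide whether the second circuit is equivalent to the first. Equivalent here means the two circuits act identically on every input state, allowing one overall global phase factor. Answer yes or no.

No: there is an input state on which the two circuits produce genuinely different outputs (not merely differing by a phase).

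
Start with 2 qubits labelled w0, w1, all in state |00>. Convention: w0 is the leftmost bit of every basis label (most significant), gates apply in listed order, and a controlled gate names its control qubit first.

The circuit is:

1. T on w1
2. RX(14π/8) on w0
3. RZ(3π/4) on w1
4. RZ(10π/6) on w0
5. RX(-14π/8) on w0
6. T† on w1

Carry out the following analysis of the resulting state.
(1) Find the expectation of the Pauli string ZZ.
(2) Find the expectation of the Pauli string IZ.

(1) The observable ZZ averages to 3/4.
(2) In the final state, IZ has expectation 1.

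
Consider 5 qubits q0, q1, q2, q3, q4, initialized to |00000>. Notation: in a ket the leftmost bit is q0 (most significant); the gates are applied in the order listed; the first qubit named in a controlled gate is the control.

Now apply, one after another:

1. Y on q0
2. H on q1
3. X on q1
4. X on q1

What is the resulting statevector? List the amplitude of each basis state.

The final amplitudes are sqrt(2)*I/2 on |10000>, sqrt(2)*I/2 on |11000>, and 0 on every other basis state. Key observation: steps 3-4 multiply out to the identity, so the circuit reduces to the remaining gates.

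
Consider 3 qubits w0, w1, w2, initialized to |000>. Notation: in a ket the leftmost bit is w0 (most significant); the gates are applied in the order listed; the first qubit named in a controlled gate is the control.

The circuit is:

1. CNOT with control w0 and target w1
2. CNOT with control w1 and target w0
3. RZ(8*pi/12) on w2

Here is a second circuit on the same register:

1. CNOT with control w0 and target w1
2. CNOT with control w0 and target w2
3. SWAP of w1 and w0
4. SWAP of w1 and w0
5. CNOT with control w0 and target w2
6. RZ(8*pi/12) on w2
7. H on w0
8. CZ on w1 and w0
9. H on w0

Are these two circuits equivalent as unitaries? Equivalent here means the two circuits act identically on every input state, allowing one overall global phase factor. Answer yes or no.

Yes — the two circuits implement the same unitary up to a global phase.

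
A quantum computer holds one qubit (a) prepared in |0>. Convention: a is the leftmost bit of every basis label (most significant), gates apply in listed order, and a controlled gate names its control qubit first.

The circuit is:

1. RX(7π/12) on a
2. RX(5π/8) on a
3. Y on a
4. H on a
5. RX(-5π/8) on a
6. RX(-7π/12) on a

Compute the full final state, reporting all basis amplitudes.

The resulting statevector has amplitude -sqrt(3)*I*sin(5*pi/16)*cos(5*pi/16)/2 - sqrt(2)*I*sqrt(1/2 - sqrt(2)/4)*sqrt(sqrt(2)/4 + 1/2)*sin(5*pi/16)*cos(5*pi/16) - I*sin(5*pi/16)**2/4 - sqrt(6)*I*sqrt(1/2 - sqrt(2)/4)*sqrt(sqrt(2)/4 + 1/2)*cos(5*pi/16)**2/2 + I*cos(5*pi/16)**2/4 + sqrt(6)*I*sqrt(1/2 - sqrt(2)/4)*sqrt(sqrt(2)/4 + 1/2)*sin(5*pi/16)**2/2 on |0>, -sin(5*pi/16)*cos(5*pi/16)/2 - sqrt(3)*cos(5*pi/16)**2/4 - sqrt(2)*sqrt(1/2 - sqrt(2)/4)*sqrt(sqrt(2)/4 + 1/2)*cos(5*pi/16)**2/2 + sqrt(2)*sqrt(1/2 - sqrt(2)/4)*sqrt(sqrt(2)/4 + 1/2)*sin(5*pi/16)**2/2 + sqrt(3)*sin(5*pi/16)**2/4 + sqrt(6)*sqrt(1/2 - sqrt(2)/4)*sqrt(sqrt(2)/4 + 1/2)*sin(5*pi/16)*cos(5*pi/16) - sqrt(2)*I*sin(5*pi/16)**2/2 - sqrt(2)*I*cos(5*pi/16)**2/2 on |1>.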